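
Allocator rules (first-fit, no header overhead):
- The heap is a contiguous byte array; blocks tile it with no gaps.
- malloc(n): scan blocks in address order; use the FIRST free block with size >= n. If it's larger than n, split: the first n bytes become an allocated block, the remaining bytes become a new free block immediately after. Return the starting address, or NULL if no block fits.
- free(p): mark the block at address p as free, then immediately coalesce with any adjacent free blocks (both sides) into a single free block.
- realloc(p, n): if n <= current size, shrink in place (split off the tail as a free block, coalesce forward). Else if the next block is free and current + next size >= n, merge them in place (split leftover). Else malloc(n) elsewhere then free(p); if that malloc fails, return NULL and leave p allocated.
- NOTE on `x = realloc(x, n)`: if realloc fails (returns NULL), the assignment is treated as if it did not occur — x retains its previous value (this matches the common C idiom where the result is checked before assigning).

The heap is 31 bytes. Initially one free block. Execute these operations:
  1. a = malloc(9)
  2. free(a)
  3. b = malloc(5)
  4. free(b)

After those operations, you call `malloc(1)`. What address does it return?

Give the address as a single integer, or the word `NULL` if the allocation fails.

Op 1: a = malloc(9) -> a = 0; heap: [0-8 ALLOC][9-30 FREE]
Op 2: free(a) -> (freed a); heap: [0-30 FREE]
Op 3: b = malloc(5) -> b = 0; heap: [0-4 ALLOC][5-30 FREE]
Op 4: free(b) -> (freed b); heap: [0-30 FREE]
malloc(1): first-fit scan over [0-30 FREE] -> 0

Answer: 0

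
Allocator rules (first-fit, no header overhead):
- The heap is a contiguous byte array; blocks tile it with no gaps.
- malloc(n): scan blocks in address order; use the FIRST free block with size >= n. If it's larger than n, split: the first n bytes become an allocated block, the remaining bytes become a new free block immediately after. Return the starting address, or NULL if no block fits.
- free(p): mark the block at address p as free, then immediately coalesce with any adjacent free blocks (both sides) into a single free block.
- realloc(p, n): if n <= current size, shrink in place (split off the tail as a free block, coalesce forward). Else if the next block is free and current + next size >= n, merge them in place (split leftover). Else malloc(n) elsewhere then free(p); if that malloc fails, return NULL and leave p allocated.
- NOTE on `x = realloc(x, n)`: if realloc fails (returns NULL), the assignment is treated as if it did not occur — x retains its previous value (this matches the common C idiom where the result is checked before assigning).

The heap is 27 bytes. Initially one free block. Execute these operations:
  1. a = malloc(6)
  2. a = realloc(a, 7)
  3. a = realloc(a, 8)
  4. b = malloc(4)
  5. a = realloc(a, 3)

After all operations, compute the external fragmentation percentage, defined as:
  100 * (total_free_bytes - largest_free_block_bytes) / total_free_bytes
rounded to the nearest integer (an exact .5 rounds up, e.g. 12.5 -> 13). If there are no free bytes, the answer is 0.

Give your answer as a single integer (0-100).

Answer: 25

Derivation:
Op 1: a = malloc(6) -> a = 0; heap: [0-5 ALLOC][6-26 FREE]
Op 2: a = realloc(a, 7) -> a = 0; heap: [0-6 ALLOC][7-26 FREE]
Op 3: a = realloc(a, 8) -> a = 0; heap: [0-7 ALLOC][8-26 FREE]
Op 4: b = malloc(4) -> b = 8; heap: [0-7 ALLOC][8-11 ALLOC][12-26 FREE]
Op 5: a = realloc(a, 3) -> a = 0; heap: [0-2 ALLOC][3-7 FREE][8-11 ALLOC][12-26 FREE]
Free blocks: [5 15] total_free=20 largest=15 -> 100*(20-15)/20 = 500/20 = 25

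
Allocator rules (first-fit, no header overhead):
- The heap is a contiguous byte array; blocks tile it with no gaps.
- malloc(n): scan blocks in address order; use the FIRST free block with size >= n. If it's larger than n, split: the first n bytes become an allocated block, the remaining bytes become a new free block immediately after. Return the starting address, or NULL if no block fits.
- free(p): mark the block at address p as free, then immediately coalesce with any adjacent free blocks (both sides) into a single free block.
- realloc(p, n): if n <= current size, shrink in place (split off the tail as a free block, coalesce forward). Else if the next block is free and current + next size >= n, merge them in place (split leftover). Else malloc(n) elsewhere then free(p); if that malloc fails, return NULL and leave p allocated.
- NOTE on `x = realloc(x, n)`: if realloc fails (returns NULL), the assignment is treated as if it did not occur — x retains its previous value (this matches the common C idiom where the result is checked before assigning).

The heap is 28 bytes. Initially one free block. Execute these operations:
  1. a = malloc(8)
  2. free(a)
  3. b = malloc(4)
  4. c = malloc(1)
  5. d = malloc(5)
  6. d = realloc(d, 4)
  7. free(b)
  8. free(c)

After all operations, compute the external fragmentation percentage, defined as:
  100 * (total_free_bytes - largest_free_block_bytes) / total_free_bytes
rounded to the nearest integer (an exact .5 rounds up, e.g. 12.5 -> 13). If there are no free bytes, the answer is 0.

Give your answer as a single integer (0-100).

Answer: 21

Derivation:
Op 1: a = malloc(8) -> a = 0; heap: [0-7 ALLOC][8-27 FREE]
Op 2: free(a) -> (freed a); heap: [0-27 FREE]
Op 3: b = malloc(4) -> b = 0; heap: [0-3 ALLOC][4-27 FREE]
Op 4: c = malloc(1) -> c = 4; heap: [0-3 ALLOC][4-4 ALLOC][5-27 FREE]
Op 5: d = malloc(5) -> d = 5; heap: [0-3 ALLOC][4-4 ALLOC][5-9 ALLOC][10-27 FREE]
Op 6: d = realloc(d, 4) -> d = 5; heap: [0-3 ALLOC][4-4 ALLOC][5-8 ALLOC][9-27 FREE]
Op 7: free(b) -> (freed b); heap: [0-3 FREE][4-4 ALLOC][5-8 ALLOC][9-27 FREE]
Op 8: free(c) -> (freed c); heap: [0-4 FREE][5-8 ALLOC][9-27 FREE]
Free blocks: [5 19] total_free=24 largest=19 -> 100*(24-19)/24 = 500/24 ≈ 20.833 -> rounds to 21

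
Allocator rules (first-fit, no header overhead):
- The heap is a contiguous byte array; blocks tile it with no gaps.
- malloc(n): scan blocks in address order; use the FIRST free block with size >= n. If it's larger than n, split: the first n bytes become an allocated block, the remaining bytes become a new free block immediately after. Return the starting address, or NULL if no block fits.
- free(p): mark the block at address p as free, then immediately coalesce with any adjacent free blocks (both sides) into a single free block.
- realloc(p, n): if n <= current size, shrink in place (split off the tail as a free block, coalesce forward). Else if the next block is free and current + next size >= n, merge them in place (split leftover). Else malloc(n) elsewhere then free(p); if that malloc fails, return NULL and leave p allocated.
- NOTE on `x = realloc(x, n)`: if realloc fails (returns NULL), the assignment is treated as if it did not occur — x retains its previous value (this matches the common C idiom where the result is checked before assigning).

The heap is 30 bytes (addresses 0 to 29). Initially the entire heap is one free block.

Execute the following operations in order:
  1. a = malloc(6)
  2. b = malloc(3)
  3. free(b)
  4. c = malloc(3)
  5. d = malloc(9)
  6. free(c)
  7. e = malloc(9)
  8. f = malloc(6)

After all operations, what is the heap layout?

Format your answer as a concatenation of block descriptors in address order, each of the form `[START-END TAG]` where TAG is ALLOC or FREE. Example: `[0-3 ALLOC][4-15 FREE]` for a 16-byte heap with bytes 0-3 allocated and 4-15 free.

Op 1: a = malloc(6) -> a = 0; heap: [0-5 ALLOC][6-29 FREE]
Op 2: b = malloc(3) -> b = 6; heap: [0-5 ALLOC][6-8 ALLOC][9-29 FREE]
Op 3: free(b) -> (freed b); heap: [0-5 ALLOC][6-29 FREE]
Op 4: c = malloc(3) -> c = 6; heap: [0-5 ALLOC][6-8 ALLOC][9-29 FREE]
Op 5: d = malloc(9) -> d = 9; heap: [0-5 ALLOC][6-8 ALLOC][9-17 ALLOC][18-29 FREE]
Op 6: free(c) -> (freed c); heap: [0-5 ALLOC][6-8 FREE][9-17 ALLOC][18-29 FREE]
Op 7: e = malloc(9) -> e = 18; heap: [0-5 ALLOC][6-8 FREE][9-17 ALLOC][18-26 ALLOC][27-29 FREE]
Op 8: f = malloc(6) -> f = NULL; heap: [0-5 ALLOC][6-8 FREE][9-17 ALLOC][18-26 ALLOC][27-29 FREE]

Answer: [0-5 ALLOC][6-8 FREE][9-17 ALLOC][18-26 ALLOC][27-29 FREE]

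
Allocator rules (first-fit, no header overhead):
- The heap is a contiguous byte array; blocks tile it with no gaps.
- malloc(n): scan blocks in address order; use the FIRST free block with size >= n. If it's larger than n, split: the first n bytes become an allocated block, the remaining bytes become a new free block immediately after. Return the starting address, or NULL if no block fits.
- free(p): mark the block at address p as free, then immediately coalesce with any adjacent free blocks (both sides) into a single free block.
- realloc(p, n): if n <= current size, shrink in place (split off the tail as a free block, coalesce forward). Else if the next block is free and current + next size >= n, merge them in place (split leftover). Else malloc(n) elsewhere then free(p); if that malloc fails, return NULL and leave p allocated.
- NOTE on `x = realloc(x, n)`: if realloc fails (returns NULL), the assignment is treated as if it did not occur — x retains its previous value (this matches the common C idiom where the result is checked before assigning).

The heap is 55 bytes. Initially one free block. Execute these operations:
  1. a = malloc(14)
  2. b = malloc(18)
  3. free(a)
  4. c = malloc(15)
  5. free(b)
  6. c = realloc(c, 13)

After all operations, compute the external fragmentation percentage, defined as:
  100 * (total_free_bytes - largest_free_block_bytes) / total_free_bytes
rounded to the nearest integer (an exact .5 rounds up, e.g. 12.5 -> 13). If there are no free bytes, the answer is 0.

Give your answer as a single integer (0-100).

Op 1: a = malloc(14) -> a = 0; heap: [0-13 ALLOC][14-54 FREE]
Op 2: b = malloc(18) -> b = 14; heap: [0-13 ALLOC][14-31 ALLOC][32-54 FREE]
Op 3: free(a) -> (freed a); heap: [0-13 FREE][14-31 ALLOC][32-54 FREE]
Op 4: c = malloc(15) -> c = 32; heap: [0-13 FREE][14-31 ALLOC][32-46 ALLOC][47-54 FREE]
Op 5: free(b) -> (freed b); heap: [0-31 FREE][32-46 ALLOC][47-54 FREE]
Op 6: c = realloc(c, 13) -> c = 32; heap: [0-31 FREE][32-44 ALLOC][45-54 FREE]
Free blocks: [32 10] total_free=42 largest=32 -> 100*(42-32)/42 = 1000/42 ≈ 23.810 -> rounds to 24

Answer: 24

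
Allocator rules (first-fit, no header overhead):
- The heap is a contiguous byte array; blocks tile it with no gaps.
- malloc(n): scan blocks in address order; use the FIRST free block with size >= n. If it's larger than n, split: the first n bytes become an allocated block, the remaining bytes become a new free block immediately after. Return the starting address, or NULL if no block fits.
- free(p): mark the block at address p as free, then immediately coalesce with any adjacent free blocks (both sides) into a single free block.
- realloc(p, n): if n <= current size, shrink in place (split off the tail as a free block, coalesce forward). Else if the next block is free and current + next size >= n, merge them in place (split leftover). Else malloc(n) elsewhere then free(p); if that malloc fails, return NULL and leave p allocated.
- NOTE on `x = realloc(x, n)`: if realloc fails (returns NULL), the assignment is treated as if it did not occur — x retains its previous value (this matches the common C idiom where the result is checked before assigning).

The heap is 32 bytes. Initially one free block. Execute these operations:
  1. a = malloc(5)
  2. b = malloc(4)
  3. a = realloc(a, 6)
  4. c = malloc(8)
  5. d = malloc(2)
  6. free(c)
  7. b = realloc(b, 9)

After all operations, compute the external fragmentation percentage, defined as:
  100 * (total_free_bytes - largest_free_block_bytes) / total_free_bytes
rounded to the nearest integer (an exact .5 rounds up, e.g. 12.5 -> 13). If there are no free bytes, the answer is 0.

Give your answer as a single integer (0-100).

Op 1: a = malloc(5) -> a = 0; heap: [0-4 ALLOC][5-31 FREE]
Op 2: b = malloc(4) -> b = 5; heap: [0-4 ALLOC][5-8 ALLOC][9-31 FREE]
Op 3: a = realloc(a, 6) -> a = 9; heap: [0-4 FREE][5-8 ALLOC][9-14 ALLOC][15-31 FREE]
Op 4: c = malloc(8) -> c = 15; heap: [0-4 FREE][5-8 ALLOC][9-14 ALLOC][15-22 ALLOC][23-31 FREE]
Op 5: d = malloc(2) -> d = 0; heap: [0-1 ALLOC][2-4 FREE][5-8 ALLOC][9-14 ALLOC][15-22 ALLOC][23-31 FREE]
Op 6: free(c) -> (freed c); heap: [0-1 ALLOC][2-4 FREE][5-8 ALLOC][9-14 ALLOC][15-31 FREE]
Op 7: b = realloc(b, 9) -> b = 15; heap: [0-1 ALLOC][2-8 FREE][9-14 ALLOC][15-23 ALLOC][24-31 FREE]
Free blocks: [7 8] total_free=15 largest=8 -> 100*(15-8)/15 = 700/15 ≈ 46.667 -> rounds to 47

Answer: 47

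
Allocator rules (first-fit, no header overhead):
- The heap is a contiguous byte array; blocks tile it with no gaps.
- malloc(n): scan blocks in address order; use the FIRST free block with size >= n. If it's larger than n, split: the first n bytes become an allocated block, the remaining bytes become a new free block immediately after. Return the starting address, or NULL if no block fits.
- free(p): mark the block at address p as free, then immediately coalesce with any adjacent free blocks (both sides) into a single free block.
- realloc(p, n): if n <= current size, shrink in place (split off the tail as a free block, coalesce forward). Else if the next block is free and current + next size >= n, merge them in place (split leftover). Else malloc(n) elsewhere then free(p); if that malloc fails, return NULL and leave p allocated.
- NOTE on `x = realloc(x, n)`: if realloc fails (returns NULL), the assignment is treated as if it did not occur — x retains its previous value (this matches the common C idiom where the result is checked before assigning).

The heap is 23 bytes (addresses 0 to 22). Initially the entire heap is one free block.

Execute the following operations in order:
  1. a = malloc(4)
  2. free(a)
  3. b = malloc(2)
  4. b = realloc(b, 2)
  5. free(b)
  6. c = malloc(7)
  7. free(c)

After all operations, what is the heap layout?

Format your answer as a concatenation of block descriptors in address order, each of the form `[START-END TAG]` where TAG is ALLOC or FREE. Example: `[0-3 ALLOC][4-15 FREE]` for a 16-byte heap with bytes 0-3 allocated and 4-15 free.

Answer: [0-22 FREE]

Derivation:
Op 1: a = malloc(4) -> a = 0; heap: [0-3 ALLOC][4-22 FREE]
Op 2: free(a) -> (freed a); heap: [0-22 FREE]
Op 3: b = malloc(2) -> b = 0; heap: [0-1 ALLOC][2-22 FREE]
Op 4: b = realloc(b, 2) -> b = 0; heap: [0-1 ALLOC][2-22 FREE]
Op 5: free(b) -> (freed b); heap: [0-22 FREE]
Op 6: c = malloc(7) -> c = 0; heap: [0-6 ALLOC][7-22 FREE]
Op 7: free(c) -> (freed c); heap: [0-22 FREE]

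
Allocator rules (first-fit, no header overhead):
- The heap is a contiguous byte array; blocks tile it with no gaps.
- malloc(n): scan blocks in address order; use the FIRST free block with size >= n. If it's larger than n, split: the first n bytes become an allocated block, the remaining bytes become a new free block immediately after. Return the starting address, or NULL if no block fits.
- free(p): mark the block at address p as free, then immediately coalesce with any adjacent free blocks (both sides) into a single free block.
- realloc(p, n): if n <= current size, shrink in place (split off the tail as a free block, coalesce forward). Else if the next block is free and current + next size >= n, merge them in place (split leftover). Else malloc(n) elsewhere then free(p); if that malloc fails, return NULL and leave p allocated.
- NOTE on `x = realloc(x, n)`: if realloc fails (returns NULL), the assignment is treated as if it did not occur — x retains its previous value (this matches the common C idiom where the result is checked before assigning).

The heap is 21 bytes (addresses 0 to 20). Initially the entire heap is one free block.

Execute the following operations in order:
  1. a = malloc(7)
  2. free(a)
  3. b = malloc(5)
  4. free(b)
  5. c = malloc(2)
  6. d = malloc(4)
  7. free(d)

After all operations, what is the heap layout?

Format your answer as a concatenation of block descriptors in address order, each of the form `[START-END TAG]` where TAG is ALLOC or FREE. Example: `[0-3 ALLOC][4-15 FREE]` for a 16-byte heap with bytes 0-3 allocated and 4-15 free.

Answer: [0-1 ALLOC][2-20 FREE]

Derivation:
Op 1: a = malloc(7) -> a = 0; heap: [0-6 ALLOC][7-20 FREE]
Op 2: free(a) -> (freed a); heap: [0-20 FREE]
Op 3: b = malloc(5) -> b = 0; heap: [0-4 ALLOC][5-20 FREE]
Op 4: free(b) -> (freed b); heap: [0-20 FREE]
Op 5: c = malloc(2) -> c = 0; heap: [0-1 ALLOC][2-20 FREE]
Op 6: d = malloc(4) -> d = 2; heap: [0-1 ALLOC][2-5 ALLOC][6-20 FREE]
Op 7: free(d) -> (freed d); heap: [0-1 ALLOC][2-20 FREE]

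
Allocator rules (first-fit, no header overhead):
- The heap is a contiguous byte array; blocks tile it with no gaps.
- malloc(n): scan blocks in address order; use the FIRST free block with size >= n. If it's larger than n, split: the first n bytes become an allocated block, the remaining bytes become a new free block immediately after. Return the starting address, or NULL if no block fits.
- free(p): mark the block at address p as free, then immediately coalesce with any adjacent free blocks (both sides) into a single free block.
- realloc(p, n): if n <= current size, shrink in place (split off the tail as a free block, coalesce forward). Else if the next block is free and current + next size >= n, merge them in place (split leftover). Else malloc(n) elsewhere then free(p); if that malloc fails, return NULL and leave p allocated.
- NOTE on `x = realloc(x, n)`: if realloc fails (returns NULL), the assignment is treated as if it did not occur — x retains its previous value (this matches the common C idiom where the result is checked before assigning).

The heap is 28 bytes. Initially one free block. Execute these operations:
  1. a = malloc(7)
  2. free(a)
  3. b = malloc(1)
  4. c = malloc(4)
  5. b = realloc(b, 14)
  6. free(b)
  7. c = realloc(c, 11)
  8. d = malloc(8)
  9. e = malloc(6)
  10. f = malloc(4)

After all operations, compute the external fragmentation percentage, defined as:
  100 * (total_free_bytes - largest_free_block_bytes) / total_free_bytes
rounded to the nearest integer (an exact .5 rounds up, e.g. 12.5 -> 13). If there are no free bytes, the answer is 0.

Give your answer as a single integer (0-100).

Answer: 33

Derivation:
Op 1: a = malloc(7) -> a = 0; heap: [0-6 ALLOC][7-27 FREE]
Op 2: free(a) -> (freed a); heap: [0-27 FREE]
Op 3: b = malloc(1) -> b = 0; heap: [0-0 ALLOC][1-27 FREE]
Op 4: c = malloc(4) -> c = 1; heap: [0-0 ALLOC][1-4 ALLOC][5-27 FREE]
Op 5: b = realloc(b, 14) -> b = 5; heap: [0-0 FREE][1-4 ALLOC][5-18 ALLOC][19-27 FREE]
Op 6: free(b) -> (freed b); heap: [0-0 FREE][1-4 ALLOC][5-27 FREE]
Op 7: c = realloc(c, 11) -> c = 1; heap: [0-0 FREE][1-11 ALLOC][12-27 FREE]
Op 8: d = malloc(8) -> d = 12; heap: [0-0 FREE][1-11 ALLOC][12-19 ALLOC][20-27 FREE]
Op 9: e = malloc(6) -> e = 20; heap: [0-0 FREE][1-11 ALLOC][12-19 ALLOC][20-25 ALLOC][26-27 FREE]
Op 10: f = malloc(4) -> f = NULL; heap: [0-0 FREE][1-11 ALLOC][12-19 ALLOC][20-25 ALLOC][26-27 FREE]
Free blocks: [1 2] total_free=3 largest=2 -> 100*(3-2)/3 = 100/3 ≈ 33.333 -> rounds to 33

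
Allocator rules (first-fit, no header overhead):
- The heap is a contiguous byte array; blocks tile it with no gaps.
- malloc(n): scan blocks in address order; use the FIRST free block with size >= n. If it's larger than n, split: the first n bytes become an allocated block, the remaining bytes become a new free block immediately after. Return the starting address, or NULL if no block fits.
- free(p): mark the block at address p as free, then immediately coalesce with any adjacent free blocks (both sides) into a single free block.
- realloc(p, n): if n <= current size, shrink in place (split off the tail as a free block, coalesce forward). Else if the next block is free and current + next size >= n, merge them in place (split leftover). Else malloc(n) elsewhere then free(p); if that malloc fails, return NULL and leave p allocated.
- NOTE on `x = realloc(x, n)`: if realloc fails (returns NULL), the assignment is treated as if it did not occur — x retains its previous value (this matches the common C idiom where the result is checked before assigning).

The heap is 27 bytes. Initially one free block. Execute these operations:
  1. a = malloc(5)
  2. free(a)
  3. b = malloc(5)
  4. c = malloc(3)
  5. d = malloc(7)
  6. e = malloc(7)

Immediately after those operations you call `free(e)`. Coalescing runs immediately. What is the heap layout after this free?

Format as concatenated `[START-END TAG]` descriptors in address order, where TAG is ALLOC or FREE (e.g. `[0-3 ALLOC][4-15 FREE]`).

Answer: [0-4 ALLOC][5-7 ALLOC][8-14 ALLOC][15-26 FREE]

Derivation:
Op 1: a = malloc(5) -> a = 0; heap: [0-4 ALLOC][5-26 FREE]
Op 2: free(a) -> (freed a); heap: [0-26 FREE]
Op 3: b = malloc(5) -> b = 0; heap: [0-4 ALLOC][5-26 FREE]
Op 4: c = malloc(3) -> c = 5; heap: [0-4 ALLOC][5-7 ALLOC][8-26 FREE]
Op 5: d = malloc(7) -> d = 8; heap: [0-4 ALLOC][5-7 ALLOC][8-14 ALLOC][15-26 FREE]
Op 6: e = malloc(7) -> e = 15; heap: [0-4 ALLOC][5-7 ALLOC][8-14 ALLOC][15-21 ALLOC][22-26 FREE]
free(e): e = 15 -> block [15-21 ALLOC]; mark free, coalesce with adjacent free neighbors -> [0-4 ALLOC][5-7 ALLOC][8-14 ALLOC][15-26 FREE]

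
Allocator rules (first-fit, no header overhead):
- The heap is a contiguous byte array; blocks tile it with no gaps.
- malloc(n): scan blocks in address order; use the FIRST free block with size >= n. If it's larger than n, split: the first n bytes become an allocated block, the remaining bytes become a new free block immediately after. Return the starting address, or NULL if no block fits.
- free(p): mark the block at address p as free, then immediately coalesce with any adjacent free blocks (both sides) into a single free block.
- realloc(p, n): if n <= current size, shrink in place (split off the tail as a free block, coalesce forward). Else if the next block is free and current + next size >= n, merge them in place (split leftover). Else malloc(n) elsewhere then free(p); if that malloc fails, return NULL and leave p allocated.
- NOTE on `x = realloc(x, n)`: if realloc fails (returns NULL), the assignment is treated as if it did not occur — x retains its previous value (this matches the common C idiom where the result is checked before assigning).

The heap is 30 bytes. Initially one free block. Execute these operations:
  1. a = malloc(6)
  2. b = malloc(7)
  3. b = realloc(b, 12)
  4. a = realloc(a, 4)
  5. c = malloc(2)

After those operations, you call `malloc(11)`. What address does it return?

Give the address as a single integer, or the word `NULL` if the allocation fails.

Answer: 18

Derivation:
Op 1: a = malloc(6) -> a = 0; heap: [0-5 ALLOC][6-29 FREE]
Op 2: b = malloc(7) -> b = 6; heap: [0-5 ALLOC][6-12 ALLOC][13-29 FREE]
Op 3: b = realloc(b, 12) -> b = 6; heap: [0-5 ALLOC][6-17 ALLOC][18-29 FREE]
Op 4: a = realloc(a, 4) -> a = 0; heap: [0-3 ALLOC][4-5 FREE][6-17 ALLOC][18-29 FREE]
Op 5: c = malloc(2) -> c = 4; heap: [0-3 ALLOC][4-5 ALLOC][6-17 ALLOC][18-29 FREE]
malloc(11): first-fit scan over [0-3 ALLOC][4-5 ALLOC][6-17 ALLOC][18-29 FREE] -> 18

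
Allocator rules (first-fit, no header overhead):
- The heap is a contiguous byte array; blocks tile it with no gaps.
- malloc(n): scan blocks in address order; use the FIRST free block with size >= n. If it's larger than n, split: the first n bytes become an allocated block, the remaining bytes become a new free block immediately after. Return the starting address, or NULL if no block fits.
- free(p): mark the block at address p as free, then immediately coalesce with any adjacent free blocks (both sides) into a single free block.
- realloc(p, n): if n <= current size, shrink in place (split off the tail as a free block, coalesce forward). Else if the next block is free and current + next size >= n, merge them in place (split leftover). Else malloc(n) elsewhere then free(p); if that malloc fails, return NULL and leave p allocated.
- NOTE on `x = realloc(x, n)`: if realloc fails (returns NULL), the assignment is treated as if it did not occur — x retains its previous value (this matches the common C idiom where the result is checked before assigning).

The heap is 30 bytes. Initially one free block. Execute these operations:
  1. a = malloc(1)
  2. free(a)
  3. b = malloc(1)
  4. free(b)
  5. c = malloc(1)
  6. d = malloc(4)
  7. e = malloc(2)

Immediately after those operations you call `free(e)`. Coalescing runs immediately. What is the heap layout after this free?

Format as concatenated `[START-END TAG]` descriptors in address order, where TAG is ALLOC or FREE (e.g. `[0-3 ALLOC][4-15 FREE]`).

Op 1: a = malloc(1) -> a = 0; heap: [0-0 ALLOC][1-29 FREE]
Op 2: free(a) -> (freed a); heap: [0-29 FREE]
Op 3: b = malloc(1) -> b = 0; heap: [0-0 ALLOC][1-29 FREE]
Op 4: free(b) -> (freed b); heap: [0-29 FREE]
Op 5: c = malloc(1) -> c = 0; heap: [0-0 ALLOC][1-29 FREE]
Op 6: d = malloc(4) -> d = 1; heap: [0-0 ALLOC][1-4 ALLOC][5-29 FREE]
Op 7: e = malloc(2) -> e = 5; heap: [0-0 ALLOC][1-4 ALLOC][5-6 ALLOC][7-29 FREE]
free(e): e = 5 -> block [5-6 ALLOC]; mark free, coalesce with adjacent free neighbors -> [0-0 ALLOC][1-4 ALLOC][5-29 FREE]

Answer: [0-0 ALLOC][1-4 ALLOC][5-29 FREE]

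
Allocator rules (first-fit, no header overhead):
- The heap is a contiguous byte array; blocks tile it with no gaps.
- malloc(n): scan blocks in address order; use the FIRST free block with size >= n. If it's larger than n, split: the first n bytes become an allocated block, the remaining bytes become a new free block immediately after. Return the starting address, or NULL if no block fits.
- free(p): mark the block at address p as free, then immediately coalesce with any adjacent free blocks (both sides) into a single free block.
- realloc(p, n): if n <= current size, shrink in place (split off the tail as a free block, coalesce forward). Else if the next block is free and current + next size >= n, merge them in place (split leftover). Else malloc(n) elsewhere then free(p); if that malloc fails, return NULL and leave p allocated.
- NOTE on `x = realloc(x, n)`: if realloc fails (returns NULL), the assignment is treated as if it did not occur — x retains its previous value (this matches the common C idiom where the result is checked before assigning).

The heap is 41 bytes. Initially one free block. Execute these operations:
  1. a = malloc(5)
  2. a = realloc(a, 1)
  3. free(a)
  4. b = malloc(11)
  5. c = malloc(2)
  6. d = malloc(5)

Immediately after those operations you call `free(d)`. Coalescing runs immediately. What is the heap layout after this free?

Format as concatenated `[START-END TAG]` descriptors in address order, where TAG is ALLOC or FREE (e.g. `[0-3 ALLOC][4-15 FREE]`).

Op 1: a = malloc(5) -> a = 0; heap: [0-4 ALLOC][5-40 FREE]
Op 2: a = realloc(a, 1) -> a = 0; heap: [0-0 ALLOC][1-40 FREE]
Op 3: free(a) -> (freed a); heap: [0-40 FREE]
Op 4: b = malloc(11) -> b = 0; heap: [0-10 ALLOC][11-40 FREE]
Op 5: c = malloc(2) -> c = 11; heap: [0-10 ALLOC][11-12 ALLOC][13-40 FREE]
Op 6: d = malloc(5) -> d = 13; heap: [0-10 ALLOC][11-12 ALLOC][13-17 ALLOC][18-40 FREE]
free(d): d = 13 -> block [13-17 ALLOC]; mark free, coalesce with adjacent free neighbors -> [0-10 ALLOC][11-12 ALLOC][13-40 FREE]

Answer: [0-10 ALLOC][11-12 ALLOC][13-40 FREE]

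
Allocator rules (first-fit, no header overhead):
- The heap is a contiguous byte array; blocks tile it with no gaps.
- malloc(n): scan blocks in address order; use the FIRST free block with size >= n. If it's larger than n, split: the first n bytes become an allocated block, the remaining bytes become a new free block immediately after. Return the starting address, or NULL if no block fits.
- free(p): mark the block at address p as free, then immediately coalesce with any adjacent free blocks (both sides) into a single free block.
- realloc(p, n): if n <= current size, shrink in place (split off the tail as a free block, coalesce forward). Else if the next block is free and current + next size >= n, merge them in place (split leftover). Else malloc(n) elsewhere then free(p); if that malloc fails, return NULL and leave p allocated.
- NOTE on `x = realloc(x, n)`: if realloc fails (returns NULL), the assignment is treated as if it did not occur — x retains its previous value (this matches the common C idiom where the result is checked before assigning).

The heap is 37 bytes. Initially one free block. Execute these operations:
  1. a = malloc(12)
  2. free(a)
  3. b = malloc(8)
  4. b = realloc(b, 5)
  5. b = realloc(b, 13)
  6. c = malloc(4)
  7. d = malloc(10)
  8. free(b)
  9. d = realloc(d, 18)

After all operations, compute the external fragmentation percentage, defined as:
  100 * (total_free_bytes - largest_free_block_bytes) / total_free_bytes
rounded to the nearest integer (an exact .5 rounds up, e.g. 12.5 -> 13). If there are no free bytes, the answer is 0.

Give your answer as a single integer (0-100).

Op 1: a = malloc(12) -> a = 0; heap: [0-11 ALLOC][12-36 FREE]
Op 2: free(a) -> (freed a); heap: [0-36 FREE]
Op 3: b = malloc(8) -> b = 0; heap: [0-7 ALLOC][8-36 FREE]
Op 4: b = realloc(b, 5) -> b = 0; heap: [0-4 ALLOC][5-36 FREE]
Op 5: b = realloc(b, 13) -> b = 0; heap: [0-12 ALLOC][13-36 FREE]
Op 6: c = malloc(4) -> c = 13; heap: [0-12 ALLOC][13-16 ALLOC][17-36 FREE]
Op 7: d = malloc(10) -> d = 17; heap: [0-12 ALLOC][13-16 ALLOC][17-26 ALLOC][27-36 FREE]
Op 8: free(b) -> (freed b); heap: [0-12 FREE][13-16 ALLOC][17-26 ALLOC][27-36 FREE]
Op 9: d = realloc(d, 18) -> d = 17; heap: [0-12 FREE][13-16 ALLOC][17-34 ALLOC][35-36 FREE]
Free blocks: [13 2] total_free=15 largest=13 -> 100*(15-13)/15 = 200/15 ≈ 13.333 -> rounds to 13

Answer: 13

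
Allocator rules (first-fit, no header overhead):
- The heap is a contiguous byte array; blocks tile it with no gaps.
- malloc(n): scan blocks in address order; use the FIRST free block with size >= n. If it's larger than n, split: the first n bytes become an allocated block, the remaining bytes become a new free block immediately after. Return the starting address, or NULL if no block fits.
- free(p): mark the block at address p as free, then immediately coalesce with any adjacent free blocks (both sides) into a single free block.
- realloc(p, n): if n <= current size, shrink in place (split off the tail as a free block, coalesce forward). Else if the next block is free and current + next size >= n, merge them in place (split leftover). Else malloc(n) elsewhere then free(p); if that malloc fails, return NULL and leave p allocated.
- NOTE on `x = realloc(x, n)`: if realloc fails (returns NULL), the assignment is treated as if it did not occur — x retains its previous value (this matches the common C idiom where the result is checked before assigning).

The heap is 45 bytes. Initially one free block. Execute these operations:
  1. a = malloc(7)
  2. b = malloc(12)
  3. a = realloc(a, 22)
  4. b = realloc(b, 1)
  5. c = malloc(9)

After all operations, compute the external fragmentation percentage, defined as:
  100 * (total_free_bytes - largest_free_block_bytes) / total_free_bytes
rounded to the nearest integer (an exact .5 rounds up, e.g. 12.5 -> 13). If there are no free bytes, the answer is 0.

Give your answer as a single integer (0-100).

Op 1: a = malloc(7) -> a = 0; heap: [0-6 ALLOC][7-44 FREE]
Op 2: b = malloc(12) -> b = 7; heap: [0-6 ALLOC][7-18 ALLOC][19-44 FREE]
Op 3: a = realloc(a, 22) -> a = 19; heap: [0-6 FREE][7-18 ALLOC][19-40 ALLOC][41-44 FREE]
Op 4: b = realloc(b, 1) -> b = 7; heap: [0-6 FREE][7-7 ALLOC][8-18 FREE][19-40 ALLOC][41-44 FREE]
Op 5: c = malloc(9) -> c = 8; heap: [0-6 FREE][7-7 ALLOC][8-16 ALLOC][17-18 FREE][19-40 ALLOC][41-44 FREE]
Free blocks: [7 2 4] total_free=13 largest=7 -> 100*(13-7)/13 = 600/13 ≈ 46.154 -> rounds to 46

Answer: 46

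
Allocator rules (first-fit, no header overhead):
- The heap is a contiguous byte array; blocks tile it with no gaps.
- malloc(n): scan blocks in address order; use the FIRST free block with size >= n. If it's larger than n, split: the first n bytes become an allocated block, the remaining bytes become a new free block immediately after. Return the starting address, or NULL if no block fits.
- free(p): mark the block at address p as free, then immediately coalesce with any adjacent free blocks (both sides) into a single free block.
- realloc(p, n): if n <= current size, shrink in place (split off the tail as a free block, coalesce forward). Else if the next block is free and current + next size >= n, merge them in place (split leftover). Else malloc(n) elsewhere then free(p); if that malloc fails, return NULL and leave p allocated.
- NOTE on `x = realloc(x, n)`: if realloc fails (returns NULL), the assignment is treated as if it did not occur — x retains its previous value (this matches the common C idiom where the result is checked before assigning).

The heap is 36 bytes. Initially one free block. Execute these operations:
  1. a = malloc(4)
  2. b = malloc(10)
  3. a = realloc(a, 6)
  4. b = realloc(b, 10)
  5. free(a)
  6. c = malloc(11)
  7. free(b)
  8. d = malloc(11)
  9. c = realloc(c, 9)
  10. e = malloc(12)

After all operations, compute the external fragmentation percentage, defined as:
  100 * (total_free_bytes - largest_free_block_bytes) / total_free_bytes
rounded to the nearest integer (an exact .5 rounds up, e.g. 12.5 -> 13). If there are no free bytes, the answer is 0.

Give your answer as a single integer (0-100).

Op 1: a = malloc(4) -> a = 0; heap: [0-3 ALLOC][4-35 FREE]
Op 2: b = malloc(10) -> b = 4; heap: [0-3 ALLOC][4-13 ALLOC][14-35 FREE]
Op 3: a = realloc(a, 6) -> a = 14; heap: [0-3 FREE][4-13 ALLOC][14-19 ALLOC][20-35 FREE]
Op 4: b = realloc(b, 10) -> b = 4; heap: [0-3 FREE][4-13 ALLOC][14-19 ALLOC][20-35 FREE]
Op 5: free(a) -> (freed a); heap: [0-3 FREE][4-13 ALLOC][14-35 FREE]
Op 6: c = malloc(11) -> c = 14; heap: [0-3 FREE][4-13 ALLOC][14-24 ALLOC][25-35 FREE]
Op 7: free(b) -> (freed b); heap: [0-13 FREE][14-24 ALLOC][25-35 FREE]
Op 8: d = malloc(11) -> d = 0; heap: [0-10 ALLOC][11-13 FREE][14-24 ALLOC][25-35 FREE]
Op 9: c = realloc(c, 9) -> c = 14; heap: [0-10 ALLOC][11-13 FREE][14-22 ALLOC][23-35 FREE]
Op 10: e = malloc(12) -> e = 23; heap: [0-10 ALLOC][11-13 FREE][14-22 ALLOC][23-34 ALLOC][35-35 FREE]
Free blocks: [3 1] total_free=4 largest=3 -> 100*(4-3)/4 = 100/4 = 25

Answer: 25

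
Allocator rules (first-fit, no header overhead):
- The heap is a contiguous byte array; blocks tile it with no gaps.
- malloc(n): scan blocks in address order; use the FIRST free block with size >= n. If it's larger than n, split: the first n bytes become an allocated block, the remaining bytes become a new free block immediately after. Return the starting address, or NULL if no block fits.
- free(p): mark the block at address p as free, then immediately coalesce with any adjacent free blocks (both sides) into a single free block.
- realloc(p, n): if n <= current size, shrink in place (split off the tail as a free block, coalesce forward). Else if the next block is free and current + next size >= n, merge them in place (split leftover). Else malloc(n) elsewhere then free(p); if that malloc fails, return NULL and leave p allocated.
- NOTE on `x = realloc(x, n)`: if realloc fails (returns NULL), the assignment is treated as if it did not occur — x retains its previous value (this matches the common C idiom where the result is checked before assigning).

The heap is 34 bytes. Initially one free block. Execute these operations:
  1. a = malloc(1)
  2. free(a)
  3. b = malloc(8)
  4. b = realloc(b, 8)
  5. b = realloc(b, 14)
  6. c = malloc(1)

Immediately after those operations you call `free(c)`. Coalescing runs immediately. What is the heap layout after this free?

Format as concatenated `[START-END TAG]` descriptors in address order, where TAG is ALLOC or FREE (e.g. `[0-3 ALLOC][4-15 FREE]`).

Op 1: a = malloc(1) -> a = 0; heap: [0-0 ALLOC][1-33 FREE]
Op 2: free(a) -> (freed a); heap: [0-33 FREE]
Op 3: b = malloc(8) -> b = 0; heap: [0-7 ALLOC][8-33 FREE]
Op 4: b = realloc(b, 8) -> b = 0; heap: [0-7 ALLOC][8-33 FREE]
Op 5: b = realloc(b, 14) -> b = 0; heap: [0-13 ALLOC][14-33 FREE]
Op 6: c = malloc(1) -> c = 14; heap: [0-13 ALLOC][14-14 ALLOC][15-33 FREE]
free(c): c = 14 -> block [14-14 ALLOC]; mark free, coalesce with adjacent free neighbors -> [0-13 ALLOC][14-33 FREE]

Answer: [0-13 ALLOC][14-33 FREE]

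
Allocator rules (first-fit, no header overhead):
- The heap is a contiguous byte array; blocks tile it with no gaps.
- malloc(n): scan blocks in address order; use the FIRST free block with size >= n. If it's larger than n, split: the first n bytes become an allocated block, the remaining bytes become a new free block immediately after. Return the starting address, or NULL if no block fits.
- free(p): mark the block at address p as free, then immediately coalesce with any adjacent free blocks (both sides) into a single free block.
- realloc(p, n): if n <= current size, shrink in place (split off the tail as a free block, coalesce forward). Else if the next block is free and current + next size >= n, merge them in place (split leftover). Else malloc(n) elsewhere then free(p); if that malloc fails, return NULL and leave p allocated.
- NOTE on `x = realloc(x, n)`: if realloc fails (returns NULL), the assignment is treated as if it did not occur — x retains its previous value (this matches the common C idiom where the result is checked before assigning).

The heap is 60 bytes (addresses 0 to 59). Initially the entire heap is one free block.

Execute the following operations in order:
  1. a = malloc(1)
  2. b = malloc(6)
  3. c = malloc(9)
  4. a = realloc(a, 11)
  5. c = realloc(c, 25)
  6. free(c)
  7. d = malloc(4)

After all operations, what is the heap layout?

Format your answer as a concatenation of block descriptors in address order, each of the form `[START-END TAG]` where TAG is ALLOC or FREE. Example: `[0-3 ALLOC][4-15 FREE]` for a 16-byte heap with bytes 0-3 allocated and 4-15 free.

Answer: [0-0 FREE][1-6 ALLOC][7-10 ALLOC][11-15 FREE][16-26 ALLOC][27-59 FREE]

Derivation:
Op 1: a = malloc(1) -> a = 0; heap: [0-0 ALLOC][1-59 FREE]
Op 2: b = malloc(6) -> b = 1; heap: [0-0 ALLOC][1-6 ALLOC][7-59 FREE]
Op 3: c = malloc(9) -> c = 7; heap: [0-0 ALLOC][1-6 ALLOC][7-15 ALLOC][16-59 FREE]
Op 4: a = realloc(a, 11) -> a = 16; heap: [0-0 FREE][1-6 ALLOC][7-15 ALLOC][16-26 ALLOC][27-59 FREE]
Op 5: c = realloc(c, 25) -> c = 27; heap: [0-0 FREE][1-6 ALLOC][7-15 FREE][16-26 ALLOC][27-51 ALLOC][52-59 FREE]
Op 6: free(c) -> (freed c); heap: [0-0 FREE][1-6 ALLOC][7-15 FREE][16-26 ALLOC][27-59 FREE]
Op 7: d = malloc(4) -> d = 7; heap: [0-0 FREE][1-6 ALLOC][7-10 ALLOC][11-15 FREE][16-26 ALLOC][27-59 FREE]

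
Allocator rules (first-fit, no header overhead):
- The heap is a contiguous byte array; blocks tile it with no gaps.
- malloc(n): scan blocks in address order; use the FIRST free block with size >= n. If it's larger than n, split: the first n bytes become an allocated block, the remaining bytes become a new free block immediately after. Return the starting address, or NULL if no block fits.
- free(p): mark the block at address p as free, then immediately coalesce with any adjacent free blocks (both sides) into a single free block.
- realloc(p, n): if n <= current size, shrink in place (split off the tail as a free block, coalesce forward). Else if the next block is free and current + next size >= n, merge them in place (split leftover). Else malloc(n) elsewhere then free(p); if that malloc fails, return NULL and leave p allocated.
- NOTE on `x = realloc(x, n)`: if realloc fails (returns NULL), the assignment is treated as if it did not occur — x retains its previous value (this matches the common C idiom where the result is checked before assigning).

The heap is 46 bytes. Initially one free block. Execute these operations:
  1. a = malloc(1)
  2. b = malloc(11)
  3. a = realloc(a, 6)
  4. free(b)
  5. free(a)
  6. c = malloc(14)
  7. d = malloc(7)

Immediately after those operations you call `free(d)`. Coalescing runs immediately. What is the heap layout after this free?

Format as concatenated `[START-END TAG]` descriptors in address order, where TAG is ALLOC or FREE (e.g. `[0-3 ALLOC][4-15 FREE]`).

Answer: [0-13 ALLOC][14-45 FREE]

Derivation:
Op 1: a = malloc(1) -> a = 0; heap: [0-0 ALLOC][1-45 FREE]
Op 2: b = malloc(11) -> b = 1; heap: [0-0 ALLOC][1-11 ALLOC][12-45 FREE]
Op 3: a = realloc(a, 6) -> a = 12; heap: [0-0 FREE][1-11 ALLOC][12-17 ALLOC][18-45 FREE]
Op 4: free(b) -> (freed b); heap: [0-11 FREE][12-17 ALLOC][18-45 FREE]
Op 5: free(a) -> (freed a); heap: [0-45 FREE]
Op 6: c = malloc(14) -> c = 0; heap: [0-13 ALLOC][14-45 FREE]
Op 7: d = malloc(7) -> d = 14; heap: [0-13 ALLOC][14-20 ALLOC][21-45 FREE]
free(d): d = 14 -> block [14-20 ALLOC]; mark free, coalesce with adjacent free neighbors -> [0-13 ALLOC][14-45 FREE]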